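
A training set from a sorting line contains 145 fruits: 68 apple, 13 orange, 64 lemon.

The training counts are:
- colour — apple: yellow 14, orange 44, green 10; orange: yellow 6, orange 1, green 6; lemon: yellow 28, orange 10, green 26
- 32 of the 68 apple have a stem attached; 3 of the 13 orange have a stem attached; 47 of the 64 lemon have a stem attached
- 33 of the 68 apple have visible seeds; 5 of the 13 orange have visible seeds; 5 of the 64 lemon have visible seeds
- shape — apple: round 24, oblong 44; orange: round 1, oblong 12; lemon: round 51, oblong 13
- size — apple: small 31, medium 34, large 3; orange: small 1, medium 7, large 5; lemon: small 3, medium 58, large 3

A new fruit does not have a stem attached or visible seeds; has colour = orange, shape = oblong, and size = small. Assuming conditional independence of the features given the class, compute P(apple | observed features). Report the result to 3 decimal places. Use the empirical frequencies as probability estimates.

apple: (68/145) × (44/68) × (36/68) × (35/68) × (44/68) × (31/68) ≈ 0.0243912
orange: (13/145) × (1/13) × (10/13) × (8/13) × (12/13) × (1/13) ≈ 0.000231809
lemon: (64/145) × (10/64) × (17/64) × (59/64) × (13/64) × (3/64) ≈ 0.000160797
P(apple | x) = 0.0243912 / 0.024783806 ≈ 0.984

0.984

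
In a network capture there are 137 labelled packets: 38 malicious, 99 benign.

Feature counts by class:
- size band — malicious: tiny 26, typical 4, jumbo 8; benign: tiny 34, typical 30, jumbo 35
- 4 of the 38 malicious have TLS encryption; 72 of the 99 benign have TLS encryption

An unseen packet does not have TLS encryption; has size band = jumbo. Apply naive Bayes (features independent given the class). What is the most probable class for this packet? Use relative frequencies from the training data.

malicious: (38/137) × (8/38) × (34/38) ≈ 0.0522474
benign: (99/137) × (35/99) × (27/99) ≈ 0.0696749
Highest score → benign.

benign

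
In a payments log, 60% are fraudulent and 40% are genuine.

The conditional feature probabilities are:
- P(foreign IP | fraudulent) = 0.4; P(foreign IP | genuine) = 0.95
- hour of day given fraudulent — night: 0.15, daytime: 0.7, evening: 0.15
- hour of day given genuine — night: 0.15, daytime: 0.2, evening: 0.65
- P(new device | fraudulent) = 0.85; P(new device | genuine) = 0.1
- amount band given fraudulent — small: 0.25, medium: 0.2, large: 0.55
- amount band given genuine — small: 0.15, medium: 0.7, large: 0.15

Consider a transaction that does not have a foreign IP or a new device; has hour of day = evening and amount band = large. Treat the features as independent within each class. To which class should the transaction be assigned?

fraudulent

fraudulent: 0.6 × (1−0.4) × 0.15 × (1−0.85) × 0.55 = 0.004455
genuine: 0.4 × (1−0.95) × 0.65 × (1−0.1) × 0.15 = 0.001755
Highest score → fraudulent.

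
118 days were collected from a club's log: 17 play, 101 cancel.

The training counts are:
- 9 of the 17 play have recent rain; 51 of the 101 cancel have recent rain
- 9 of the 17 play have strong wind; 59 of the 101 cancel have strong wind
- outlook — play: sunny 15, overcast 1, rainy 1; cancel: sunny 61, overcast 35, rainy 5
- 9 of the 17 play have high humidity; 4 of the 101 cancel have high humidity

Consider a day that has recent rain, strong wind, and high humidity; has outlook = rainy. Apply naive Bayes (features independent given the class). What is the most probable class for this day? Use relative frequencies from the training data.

play: (17/118) × (9/17) × (9/17) × (1/17) × (9/17) ≈ 0.00125747
cancel: (101/118) × (51/101) × (59/101) × (5/101) × (4/101) ≈ 0.000495001
Highest score → play.

play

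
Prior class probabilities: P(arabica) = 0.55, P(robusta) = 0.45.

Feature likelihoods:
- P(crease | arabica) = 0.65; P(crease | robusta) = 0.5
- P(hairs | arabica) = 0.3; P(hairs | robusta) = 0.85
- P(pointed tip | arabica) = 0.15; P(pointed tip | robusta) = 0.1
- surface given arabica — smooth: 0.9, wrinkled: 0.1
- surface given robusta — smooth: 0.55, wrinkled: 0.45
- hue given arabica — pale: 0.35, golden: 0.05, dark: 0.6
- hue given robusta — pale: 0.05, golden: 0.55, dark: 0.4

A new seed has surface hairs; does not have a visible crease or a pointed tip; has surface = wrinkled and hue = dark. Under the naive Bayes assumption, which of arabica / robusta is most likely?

arabica: 0.55 × (1−0.65) × 0.3 × (1−0.15) × 0.1 × 0.6 = 0.00294525
robusta: 0.45 × (1−0.5) × 0.85 × (1−0.1) × 0.45 × 0.4 = 0.0309825
Highest score → robusta.

robusta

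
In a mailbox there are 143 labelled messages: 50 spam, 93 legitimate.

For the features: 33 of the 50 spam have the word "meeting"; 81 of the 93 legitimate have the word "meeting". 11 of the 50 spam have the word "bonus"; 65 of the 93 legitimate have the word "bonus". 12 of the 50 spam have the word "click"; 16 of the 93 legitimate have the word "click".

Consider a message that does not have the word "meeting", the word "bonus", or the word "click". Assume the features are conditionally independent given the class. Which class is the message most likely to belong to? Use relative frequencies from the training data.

spam: (50/143) × (17/50) × (39/50) × (38/50) ≈ 0.0704727
legitimate: (93/143) × (12/93) × (28/93) × (77/93) ≈ 0.0209184
Highest score → spam.

spam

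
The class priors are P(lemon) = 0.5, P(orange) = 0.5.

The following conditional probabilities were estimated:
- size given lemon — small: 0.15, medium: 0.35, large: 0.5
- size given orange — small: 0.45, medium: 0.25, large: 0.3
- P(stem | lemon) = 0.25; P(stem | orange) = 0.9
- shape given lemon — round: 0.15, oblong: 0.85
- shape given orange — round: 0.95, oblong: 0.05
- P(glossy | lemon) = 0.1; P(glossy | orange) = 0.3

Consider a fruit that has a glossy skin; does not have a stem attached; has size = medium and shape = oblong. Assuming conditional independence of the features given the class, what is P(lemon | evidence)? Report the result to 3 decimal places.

0.983

lemon: 0.5 × 0.35 × (1−0.25) × 0.85 × 0.1 = 0.01115625
orange: 0.5 × 0.25 × (1−0.9) × 0.05 × 0.3 = 0.0001875
P(lemon | x) = 0.01115625 / 0.01134375 ≈ 0.983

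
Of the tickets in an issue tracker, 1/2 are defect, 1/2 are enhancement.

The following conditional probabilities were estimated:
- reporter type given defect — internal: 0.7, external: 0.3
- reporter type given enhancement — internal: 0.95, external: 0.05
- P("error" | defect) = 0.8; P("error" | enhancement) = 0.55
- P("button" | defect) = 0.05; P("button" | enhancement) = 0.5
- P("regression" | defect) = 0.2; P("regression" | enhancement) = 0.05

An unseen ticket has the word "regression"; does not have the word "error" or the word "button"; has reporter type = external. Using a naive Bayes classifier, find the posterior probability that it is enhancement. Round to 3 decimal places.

defect: 0.5 × 0.3 × (1−0.8) × (1−0.05) × 0.2 = 0.0057
enhancement: 0.5 × 0.05 × (1−0.55) × (1−0.5) × 0.05 = 0.00028125
P(enhancement | x) = 0.00028125 / 0.00598125 ≈ 0.047

0.047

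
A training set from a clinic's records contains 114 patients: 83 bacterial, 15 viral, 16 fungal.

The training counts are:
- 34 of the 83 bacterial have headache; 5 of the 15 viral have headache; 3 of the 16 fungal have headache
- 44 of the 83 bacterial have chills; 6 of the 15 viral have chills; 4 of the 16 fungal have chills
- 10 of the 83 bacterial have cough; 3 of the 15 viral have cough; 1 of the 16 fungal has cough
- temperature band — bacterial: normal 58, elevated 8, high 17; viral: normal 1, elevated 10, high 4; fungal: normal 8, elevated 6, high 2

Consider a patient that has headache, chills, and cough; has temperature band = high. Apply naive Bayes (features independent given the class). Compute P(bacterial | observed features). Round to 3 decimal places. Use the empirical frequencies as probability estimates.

bacterial: (83/114) × (34/83) × (44/83) × (10/83) × (17/83) ≈ 0.00390159
viral: (15/114) × (5/15) × (6/15) × (3/15) × (4/15) ≈ 0.000935673
fungal: (16/114) × (3/16) × (4/16) × (1/16) × (2/16) ≈ 0.000051398
P(bacterial | x) = 0.00390159 / 0.004888661 ≈ 0.798

0.798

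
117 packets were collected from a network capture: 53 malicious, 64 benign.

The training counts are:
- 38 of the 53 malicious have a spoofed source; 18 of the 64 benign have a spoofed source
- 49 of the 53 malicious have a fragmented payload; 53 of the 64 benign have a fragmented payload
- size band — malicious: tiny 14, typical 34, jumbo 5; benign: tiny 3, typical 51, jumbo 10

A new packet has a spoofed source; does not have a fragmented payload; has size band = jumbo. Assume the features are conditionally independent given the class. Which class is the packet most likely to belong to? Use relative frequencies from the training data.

benign

malicious: (53/117) × (38/53) × (4/53) × (5/53) ≈ 0.00231247
benign: (64/117) × (18/64) × (11/64) × (10/64) ≈ 0.00413161
Highest score → benign.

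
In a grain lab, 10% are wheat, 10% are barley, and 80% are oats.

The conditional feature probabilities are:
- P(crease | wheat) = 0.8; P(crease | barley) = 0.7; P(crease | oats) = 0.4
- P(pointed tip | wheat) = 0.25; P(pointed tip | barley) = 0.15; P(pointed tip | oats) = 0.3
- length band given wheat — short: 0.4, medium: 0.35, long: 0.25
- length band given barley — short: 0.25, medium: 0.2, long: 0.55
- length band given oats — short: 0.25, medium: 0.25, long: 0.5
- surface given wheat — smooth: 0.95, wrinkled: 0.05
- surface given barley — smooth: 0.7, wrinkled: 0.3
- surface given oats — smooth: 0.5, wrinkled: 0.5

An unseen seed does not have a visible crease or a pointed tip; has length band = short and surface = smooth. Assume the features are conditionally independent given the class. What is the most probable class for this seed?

oats

wheat: 0.1 × (1−0.8) × (1−0.25) × 0.4 × 0.95 = 0.0057
barley: 0.1 × (1−0.7) × (1−0.15) × 0.25 × 0.7 = 0.0044625
oats: 0.8 × (1−0.4) × (1−0.3) × 0.25 × 0.5 = 0.042
Highest score → oats.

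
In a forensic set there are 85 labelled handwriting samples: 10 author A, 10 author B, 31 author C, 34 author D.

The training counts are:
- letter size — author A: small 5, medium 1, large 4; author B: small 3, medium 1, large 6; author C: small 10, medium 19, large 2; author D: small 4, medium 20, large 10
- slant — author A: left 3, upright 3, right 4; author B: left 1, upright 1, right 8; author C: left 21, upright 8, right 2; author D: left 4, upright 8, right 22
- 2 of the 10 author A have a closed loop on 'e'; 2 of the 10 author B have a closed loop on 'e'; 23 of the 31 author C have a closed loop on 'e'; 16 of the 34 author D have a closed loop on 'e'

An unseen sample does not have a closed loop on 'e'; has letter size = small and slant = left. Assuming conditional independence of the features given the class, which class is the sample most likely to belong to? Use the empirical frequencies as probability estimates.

author A: (10/85) × (5/10) × (3/10) × (8/10) ≈ 0.0141176
author B: (10/85) × (3/10) × (1/10) × (8/10) ≈ 0.00282353
author C: (31/85) × (10/31) × (21/31) × (8/31) ≈ 0.0205668
author D: (34/85) × (4/34) × (4/34) × (18/34) ≈ 0.002931
Highest score → author C.

author C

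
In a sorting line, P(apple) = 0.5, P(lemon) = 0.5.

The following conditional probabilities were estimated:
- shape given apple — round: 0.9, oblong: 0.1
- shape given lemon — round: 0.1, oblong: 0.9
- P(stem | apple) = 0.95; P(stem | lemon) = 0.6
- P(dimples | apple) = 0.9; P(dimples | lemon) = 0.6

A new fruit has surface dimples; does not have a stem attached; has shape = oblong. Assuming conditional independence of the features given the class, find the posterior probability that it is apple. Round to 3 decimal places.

0.020

apple: 0.5 × 0.1 × (1−0.95) × 0.9 = 0.00225
lemon: 0.5 × 0.9 × (1−0.6) × 0.6 = 0.108
P(apple | x) = 0.00225 / 0.11025 ≈ 0.020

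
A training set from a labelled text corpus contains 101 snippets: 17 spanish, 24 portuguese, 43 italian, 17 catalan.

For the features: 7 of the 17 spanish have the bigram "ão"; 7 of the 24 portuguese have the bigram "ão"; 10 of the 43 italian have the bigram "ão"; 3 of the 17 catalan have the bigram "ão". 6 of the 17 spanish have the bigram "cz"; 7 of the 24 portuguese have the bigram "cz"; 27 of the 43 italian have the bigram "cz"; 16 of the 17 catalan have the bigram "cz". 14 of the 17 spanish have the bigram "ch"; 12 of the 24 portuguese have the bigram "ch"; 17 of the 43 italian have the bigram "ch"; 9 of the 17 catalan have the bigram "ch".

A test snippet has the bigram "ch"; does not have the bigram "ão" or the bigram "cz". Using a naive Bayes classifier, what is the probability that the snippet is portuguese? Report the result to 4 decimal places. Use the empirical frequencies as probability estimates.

0.3618

spanish: (17/101) × (10/17) × (11/17) × (14/17) ≈ 0.0527596
portuguese: (24/101) × (17/24) × (17/24) × (12/24) ≈ 0.0596122
italian: (43/101) × (33/43) × (16/43) × (17/43) ≈ 0.0480645
catalan: (17/101) × (14/17) × (1/17) × (9/17) ≈ 0.00431669
P(portuguese | x) = 0.0596122 / 0.16475299 ≈ 0.3618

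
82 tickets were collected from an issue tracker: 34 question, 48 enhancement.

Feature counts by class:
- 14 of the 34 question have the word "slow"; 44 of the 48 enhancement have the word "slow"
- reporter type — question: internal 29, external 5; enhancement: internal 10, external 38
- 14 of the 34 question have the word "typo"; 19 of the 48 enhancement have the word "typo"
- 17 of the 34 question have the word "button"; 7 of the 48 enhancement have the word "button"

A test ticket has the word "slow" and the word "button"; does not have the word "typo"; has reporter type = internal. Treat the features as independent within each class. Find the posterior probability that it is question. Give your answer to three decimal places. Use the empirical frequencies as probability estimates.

0.813

question: (34/82) × (14/34) × (29/34) × (20/34) × (17/34) ≈ 0.0428306
enhancement: (48/82) × (44/48) × (10/48) × (29/48) × (7/48) ≈ 0.00984943
P(question | x) = 0.0428306 / 0.05268003 ≈ 0.813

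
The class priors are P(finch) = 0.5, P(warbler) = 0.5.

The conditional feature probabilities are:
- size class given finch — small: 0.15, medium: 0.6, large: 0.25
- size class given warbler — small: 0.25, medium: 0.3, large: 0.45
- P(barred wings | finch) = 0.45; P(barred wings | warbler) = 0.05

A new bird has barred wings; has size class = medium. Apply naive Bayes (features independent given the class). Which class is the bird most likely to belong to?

finch

finch: 0.5 × 0.6 × 0.45 = 0.135
warbler: 0.5 × 0.3 × 0.05 = 0.0075
Highest score → finch.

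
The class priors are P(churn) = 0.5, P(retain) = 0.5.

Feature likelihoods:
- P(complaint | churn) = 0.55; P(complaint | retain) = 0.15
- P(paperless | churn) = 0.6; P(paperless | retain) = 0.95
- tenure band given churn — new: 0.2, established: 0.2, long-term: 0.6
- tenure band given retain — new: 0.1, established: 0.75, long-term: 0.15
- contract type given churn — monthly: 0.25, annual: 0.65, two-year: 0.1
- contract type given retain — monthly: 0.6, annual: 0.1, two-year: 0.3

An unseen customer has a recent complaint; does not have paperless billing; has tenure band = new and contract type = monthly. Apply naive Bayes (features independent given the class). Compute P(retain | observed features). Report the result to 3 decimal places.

churn: 0.5 × 0.55 × (1−0.6) × 0.2 × 0.25 = 0.0055
retain: 0.5 × 0.15 × (1−0.95) × 0.1 × 0.6 = 0.000225
P(retain | x) = 0.000225 / 0.005725 ≈ 0.039

0.039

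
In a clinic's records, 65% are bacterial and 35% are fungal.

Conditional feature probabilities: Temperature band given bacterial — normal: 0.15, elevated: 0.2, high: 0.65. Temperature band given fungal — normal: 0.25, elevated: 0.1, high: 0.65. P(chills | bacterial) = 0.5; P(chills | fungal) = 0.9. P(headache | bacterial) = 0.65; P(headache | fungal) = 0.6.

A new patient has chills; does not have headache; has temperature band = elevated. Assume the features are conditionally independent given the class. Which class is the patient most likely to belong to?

bacterial

bacterial: 0.65 × 0.2 × 0.5 × (1−0.65) = 0.02275
fungal: 0.35 × 0.1 × 0.9 × (1−0.6) = 0.0126
Highest score → bacterial.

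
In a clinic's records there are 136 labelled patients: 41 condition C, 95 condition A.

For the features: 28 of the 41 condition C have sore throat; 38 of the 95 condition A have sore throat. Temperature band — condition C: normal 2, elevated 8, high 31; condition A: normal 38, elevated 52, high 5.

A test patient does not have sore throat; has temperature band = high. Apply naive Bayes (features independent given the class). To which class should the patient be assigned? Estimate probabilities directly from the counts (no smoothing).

condition C: (41/136) × (13/41) × (31/41) ≈ 0.072274
condition A: (95/136) × (57/95) × (5/95) ≈ 0.0220588
Highest score → condition C.

condition C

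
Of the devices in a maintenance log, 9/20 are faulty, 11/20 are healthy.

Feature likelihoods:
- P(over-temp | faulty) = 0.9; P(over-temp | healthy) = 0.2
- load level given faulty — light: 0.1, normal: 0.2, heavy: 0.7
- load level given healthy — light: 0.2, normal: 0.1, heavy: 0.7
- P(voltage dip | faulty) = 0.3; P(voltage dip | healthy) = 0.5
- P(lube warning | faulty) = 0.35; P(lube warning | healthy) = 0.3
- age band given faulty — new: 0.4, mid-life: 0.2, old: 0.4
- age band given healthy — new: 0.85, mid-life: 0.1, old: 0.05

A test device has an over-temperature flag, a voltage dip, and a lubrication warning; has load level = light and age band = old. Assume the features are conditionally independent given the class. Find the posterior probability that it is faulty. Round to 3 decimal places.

0.912

faulty: 0.45 × 0.9 × 0.1 × 0.3 × 0.35 × 0.4 = 0.001701
healthy: 0.55 × 0.2 × 0.2 × 0.5 × 0.3 × 0.05 = 0.000165
P(faulty | x) = 0.001701 / 0.001866 ≈ 0.912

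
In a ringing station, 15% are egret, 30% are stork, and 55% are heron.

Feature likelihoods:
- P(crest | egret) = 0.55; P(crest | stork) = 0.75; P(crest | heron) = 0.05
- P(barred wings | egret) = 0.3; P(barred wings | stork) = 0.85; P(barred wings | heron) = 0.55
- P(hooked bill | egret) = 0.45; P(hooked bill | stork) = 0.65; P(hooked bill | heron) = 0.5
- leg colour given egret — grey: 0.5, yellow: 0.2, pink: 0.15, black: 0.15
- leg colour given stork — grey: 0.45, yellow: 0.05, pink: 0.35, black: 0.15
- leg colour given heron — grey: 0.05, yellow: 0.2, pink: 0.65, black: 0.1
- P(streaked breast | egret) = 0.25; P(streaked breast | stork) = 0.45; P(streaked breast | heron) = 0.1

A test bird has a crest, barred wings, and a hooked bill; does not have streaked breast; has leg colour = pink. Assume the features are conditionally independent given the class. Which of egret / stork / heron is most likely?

stork

egret: 0.15 × 0.55 × 0.3 × 0.45 × 0.15 × (1−0.25) = 0.00125296875
stork: 0.3 × 0.75 × 0.85 × 0.65 × 0.35 × (1−0.45) = 0.02393015625
heron: 0.55 × 0.05 × 0.55 × 0.5 × 0.65 × (1−0.1) = 0.0044240625
Highest score → stork.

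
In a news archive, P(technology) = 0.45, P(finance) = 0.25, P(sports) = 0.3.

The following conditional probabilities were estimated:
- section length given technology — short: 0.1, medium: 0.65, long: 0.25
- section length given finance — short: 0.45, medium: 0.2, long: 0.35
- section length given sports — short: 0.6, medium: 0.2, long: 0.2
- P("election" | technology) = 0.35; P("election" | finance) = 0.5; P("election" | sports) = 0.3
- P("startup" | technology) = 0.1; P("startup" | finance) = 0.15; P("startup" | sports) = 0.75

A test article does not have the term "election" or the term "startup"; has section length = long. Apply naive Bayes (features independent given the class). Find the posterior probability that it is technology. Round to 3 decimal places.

0.580

technology: 0.45 × 0.25 × (1−0.35) × (1−0.1) = 0.0658125
finance: 0.25 × 0.35 × (1−0.5) × (1−0.15) = 0.0371875
sports: 0.3 × 0.2 × (1−0.3) × (1−0.75) = 0.0105
P(technology | x) = 0.0658125 / 0.1135 ≈ 0.580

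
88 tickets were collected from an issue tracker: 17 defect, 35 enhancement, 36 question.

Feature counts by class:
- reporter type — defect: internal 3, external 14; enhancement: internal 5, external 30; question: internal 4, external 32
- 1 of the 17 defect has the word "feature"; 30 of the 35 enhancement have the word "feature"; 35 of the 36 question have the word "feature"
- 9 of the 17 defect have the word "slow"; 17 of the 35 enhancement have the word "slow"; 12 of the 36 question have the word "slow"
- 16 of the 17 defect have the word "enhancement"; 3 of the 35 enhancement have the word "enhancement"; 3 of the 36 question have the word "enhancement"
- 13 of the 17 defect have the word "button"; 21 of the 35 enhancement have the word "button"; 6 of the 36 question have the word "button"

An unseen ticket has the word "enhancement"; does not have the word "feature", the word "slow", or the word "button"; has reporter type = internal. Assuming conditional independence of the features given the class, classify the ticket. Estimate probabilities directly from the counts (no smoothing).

defect

defect: (17/88) × (3/17) × (16/17) × (8/17) × (16/17) × (4/17) ≈ 0.00334374
enhancement: (35/88) × (5/35) × (5/35) × (18/35) × (3/35) × (14/35) ≈ 0.000143122
question: (36/88) × (4/36) × (1/36) × (24/36) × (3/36) × (30/36) ≈ 0.0000584549
Highest score → defect.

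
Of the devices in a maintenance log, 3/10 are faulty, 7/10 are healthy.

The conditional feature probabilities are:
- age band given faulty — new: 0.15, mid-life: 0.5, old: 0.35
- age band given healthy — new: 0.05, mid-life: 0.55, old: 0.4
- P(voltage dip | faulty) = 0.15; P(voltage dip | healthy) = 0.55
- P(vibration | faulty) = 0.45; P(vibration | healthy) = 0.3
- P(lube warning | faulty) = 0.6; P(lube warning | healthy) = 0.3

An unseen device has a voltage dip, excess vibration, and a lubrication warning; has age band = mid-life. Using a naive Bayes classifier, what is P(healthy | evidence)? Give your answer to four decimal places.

faulty: 0.3 × 0.5 × 0.15 × 0.45 × 0.6 = 0.006075
healthy: 0.7 × 0.55 × 0.55 × 0.3 × 0.3 = 0.0190575
P(healthy | x) = 0.0190575 / 0.0251325 ≈ 0.7583

0.7583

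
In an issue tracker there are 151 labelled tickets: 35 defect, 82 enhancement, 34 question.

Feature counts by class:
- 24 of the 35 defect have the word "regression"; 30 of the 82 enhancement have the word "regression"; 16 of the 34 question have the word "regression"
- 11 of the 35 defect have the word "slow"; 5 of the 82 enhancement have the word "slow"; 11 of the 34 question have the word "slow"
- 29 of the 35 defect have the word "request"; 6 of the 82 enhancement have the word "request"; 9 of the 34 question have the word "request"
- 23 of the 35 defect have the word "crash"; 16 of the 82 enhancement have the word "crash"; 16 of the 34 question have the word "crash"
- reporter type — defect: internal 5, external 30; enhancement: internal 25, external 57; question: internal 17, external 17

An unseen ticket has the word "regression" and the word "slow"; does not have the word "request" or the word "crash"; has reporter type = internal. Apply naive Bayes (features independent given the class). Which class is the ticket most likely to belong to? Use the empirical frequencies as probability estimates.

defect: (35/151) × (24/35) × (11/35) × (6/35) × (12/35) × (5/35) ≈ 0.000419428
enhancement: (82/151) × (30/82) × (5/82) × (76/82) × (66/82) × (25/82) ≈ 0.00275522
question: (34/151) × (16/34) × (11/34) × (25/34) × (18/34) × (17/34) ≈ 0.00667239
Highest score → question.

question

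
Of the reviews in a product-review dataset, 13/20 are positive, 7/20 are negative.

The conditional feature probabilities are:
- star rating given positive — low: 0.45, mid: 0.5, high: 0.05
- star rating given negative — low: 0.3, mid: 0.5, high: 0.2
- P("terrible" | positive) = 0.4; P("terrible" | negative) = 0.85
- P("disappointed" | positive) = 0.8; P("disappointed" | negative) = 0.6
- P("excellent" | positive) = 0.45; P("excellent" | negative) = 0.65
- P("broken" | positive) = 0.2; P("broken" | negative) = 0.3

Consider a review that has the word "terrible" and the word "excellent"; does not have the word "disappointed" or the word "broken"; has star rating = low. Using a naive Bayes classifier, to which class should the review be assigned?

positive: 0.65 × 0.45 × 0.4 × (1−0.8) × 0.45 × (1−0.2) = 0.008424
negative: 0.35 × 0.3 × 0.85 × (1−0.6) × 0.65 × (1−0.3) = 0.0162435
Highest score → negative.

negative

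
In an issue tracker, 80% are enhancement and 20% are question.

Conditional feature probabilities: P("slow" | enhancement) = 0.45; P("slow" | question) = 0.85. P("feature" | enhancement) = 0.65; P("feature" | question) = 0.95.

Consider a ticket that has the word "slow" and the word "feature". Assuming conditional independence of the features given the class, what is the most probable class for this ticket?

enhancement

enhancement: 0.8 × 0.45 × 0.65 = 0.234
question: 0.2 × 0.85 × 0.95 = 0.1615
Highest score → enhancement.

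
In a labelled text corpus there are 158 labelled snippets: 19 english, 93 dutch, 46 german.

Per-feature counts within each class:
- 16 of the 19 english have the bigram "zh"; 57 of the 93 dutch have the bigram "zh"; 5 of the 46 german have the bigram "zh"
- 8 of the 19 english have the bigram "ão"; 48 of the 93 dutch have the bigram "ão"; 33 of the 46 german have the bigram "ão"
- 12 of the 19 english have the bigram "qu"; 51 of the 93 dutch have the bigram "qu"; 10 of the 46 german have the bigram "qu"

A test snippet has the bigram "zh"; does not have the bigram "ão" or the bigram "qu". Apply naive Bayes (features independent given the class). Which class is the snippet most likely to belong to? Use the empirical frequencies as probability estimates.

english: (19/158) × (16/19) × (11/19) × (7/19) ≈ 0.0215996
dutch: (93/158) × (57/93) × (45/93) × (42/93) ≈ 0.078834
german: (46/158) × (5/46) × (13/46) × (36/46) ≈ 0.00699911
Highest score → dutch.

dutch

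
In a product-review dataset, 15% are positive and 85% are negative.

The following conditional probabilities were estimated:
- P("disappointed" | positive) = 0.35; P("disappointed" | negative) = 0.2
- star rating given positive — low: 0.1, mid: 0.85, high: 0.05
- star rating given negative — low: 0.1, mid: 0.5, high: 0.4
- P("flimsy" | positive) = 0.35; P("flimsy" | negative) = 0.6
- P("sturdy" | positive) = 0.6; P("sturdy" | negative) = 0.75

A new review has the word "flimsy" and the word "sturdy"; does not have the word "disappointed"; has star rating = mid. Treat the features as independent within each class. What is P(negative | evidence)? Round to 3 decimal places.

positive: 0.15 × (1−0.35) × 0.85 × 0.35 × 0.6 = 0.01740375
negative: 0.85 × (1−0.2) × 0.5 × 0.6 × 0.75 = 0.153
P(negative | x) = 0.153 / 0.17040375 ≈ 0.898

0.898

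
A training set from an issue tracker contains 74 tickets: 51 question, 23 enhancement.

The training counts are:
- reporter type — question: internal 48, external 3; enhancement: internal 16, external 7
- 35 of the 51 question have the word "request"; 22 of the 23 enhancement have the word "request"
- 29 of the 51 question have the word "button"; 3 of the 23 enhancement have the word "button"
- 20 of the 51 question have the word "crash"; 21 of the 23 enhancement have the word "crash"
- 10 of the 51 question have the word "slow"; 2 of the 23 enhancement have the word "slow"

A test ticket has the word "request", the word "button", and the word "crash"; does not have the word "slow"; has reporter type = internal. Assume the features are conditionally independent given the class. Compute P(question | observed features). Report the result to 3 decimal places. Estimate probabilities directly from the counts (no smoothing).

0.780

question: (51/74) × (48/51) × (35/51) × (29/51) × (20/51) × (41/51) ≈ 0.0798011
enhancement: (23/74) × (16/23) × (22/23) × (3/23) × (21/23) × (21/23) ≈ 0.0224884
P(question | x) = 0.0798011 / 0.1022895 ≈ 0.780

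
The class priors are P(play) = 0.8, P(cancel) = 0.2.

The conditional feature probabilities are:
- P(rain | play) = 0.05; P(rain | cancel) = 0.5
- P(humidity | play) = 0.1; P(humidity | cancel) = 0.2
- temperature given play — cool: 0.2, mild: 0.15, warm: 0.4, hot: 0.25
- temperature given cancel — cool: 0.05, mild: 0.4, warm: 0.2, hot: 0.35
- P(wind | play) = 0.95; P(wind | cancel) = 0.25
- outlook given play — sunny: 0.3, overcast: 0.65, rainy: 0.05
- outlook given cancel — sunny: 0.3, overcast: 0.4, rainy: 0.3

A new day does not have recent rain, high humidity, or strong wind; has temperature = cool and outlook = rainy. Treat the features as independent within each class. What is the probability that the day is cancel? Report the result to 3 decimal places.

0.725

play: 0.8 × (1−0.05) × (1−0.1) × 0.2 × (1−0.95) × 0.05 = 0.000342
cancel: 0.2 × (1−0.5) × (1−0.2) × 0.05 × (1−0.25) × 0.3 = 0.0009
P(cancel | x) = 0.0009 / 0.001242 ≈ 0.725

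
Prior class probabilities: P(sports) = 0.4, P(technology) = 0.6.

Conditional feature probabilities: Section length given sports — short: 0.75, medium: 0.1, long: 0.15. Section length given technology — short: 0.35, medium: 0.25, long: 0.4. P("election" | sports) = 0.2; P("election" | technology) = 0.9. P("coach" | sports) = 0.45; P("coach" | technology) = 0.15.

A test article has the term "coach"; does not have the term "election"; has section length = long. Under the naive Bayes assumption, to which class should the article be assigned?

sports: 0.4 × 0.15 × (1−0.2) × 0.45 = 0.0216
technology: 0.6 × 0.4 × (1−0.9) × 0.15 = 0.0036
Highest score → sports.

sports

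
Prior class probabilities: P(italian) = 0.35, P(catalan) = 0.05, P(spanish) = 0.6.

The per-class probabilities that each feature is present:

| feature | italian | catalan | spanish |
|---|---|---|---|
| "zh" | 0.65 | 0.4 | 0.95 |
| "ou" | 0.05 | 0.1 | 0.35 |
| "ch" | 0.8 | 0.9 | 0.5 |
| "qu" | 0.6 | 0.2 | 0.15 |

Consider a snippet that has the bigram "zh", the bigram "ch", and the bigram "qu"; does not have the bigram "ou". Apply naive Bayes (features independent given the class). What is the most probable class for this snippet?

italian

italian: 0.35 × 0.65 × (1−0.05) × 0.8 × 0.6 = 0.10374
catalan: 0.05 × 0.4 × (1−0.1) × 0.9 × 0.2 = 0.00324
spanish: 0.6 × 0.95 × (1−0.35) × 0.5 × 0.15 = 0.0277875
Highest score → italian.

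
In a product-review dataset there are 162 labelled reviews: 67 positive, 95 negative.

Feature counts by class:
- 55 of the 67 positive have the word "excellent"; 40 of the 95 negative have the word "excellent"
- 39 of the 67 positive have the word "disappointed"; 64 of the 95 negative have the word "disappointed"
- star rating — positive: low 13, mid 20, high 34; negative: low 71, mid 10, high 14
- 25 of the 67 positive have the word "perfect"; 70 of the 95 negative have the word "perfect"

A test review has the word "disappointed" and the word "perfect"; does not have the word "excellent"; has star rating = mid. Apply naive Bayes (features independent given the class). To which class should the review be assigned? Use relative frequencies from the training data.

negative

positive: (67/162) × (12/67) × (39/67) × (20/67) × (25/67) ≈ 0.0048026
negative: (95/162) × (55/95) × (64/95) × (10/95) × (70/95) ≈ 0.0177401
Highest score → negative.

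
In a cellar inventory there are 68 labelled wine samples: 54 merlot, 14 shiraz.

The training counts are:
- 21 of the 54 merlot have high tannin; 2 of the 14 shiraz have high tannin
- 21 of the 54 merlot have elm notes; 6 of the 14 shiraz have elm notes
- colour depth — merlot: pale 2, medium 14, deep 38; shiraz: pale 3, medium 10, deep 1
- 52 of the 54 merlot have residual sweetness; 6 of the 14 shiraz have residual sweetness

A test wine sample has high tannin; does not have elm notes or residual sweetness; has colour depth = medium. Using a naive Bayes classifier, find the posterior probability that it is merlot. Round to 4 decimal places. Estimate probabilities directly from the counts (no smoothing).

0.2090

merlot: (54/68) × (21/54) × (33/54) × (14/54) × (2/54) ≈ 0.00181218
shiraz: (14/68) × (2/14) × (8/14) × (10/14) × (8/14) ≈ 0.00685989
P(merlot | x) = 0.00181218 / 0.00867207 ≈ 0.2090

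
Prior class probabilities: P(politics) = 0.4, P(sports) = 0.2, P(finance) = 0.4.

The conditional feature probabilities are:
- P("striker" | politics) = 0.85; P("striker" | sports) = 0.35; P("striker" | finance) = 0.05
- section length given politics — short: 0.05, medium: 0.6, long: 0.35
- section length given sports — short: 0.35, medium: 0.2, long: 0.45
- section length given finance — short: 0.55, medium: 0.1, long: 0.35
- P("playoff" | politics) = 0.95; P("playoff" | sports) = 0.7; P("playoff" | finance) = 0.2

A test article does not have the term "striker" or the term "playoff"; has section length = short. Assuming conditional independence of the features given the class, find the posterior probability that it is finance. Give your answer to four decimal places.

0.9238

politics: 0.4 × (1−0.85) × 0.05 × (1−0.95) = 0.00015
sports: 0.2 × (1−0.35) × 0.35 × (1−0.7) = 0.01365
finance: 0.4 × (1−0.05) × 0.55 × (1−0.2) = 0.1672
P(finance | x) = 0.1672 / 0.181 ≈ 0.9238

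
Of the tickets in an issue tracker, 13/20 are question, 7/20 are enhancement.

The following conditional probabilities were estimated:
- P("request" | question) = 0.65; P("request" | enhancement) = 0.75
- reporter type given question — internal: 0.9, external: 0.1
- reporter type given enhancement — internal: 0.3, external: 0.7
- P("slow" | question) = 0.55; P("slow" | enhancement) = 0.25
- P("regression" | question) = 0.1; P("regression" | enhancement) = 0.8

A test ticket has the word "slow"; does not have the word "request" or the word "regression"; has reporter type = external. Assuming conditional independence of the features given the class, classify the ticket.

question

question: 0.65 × (1−0.65) × 0.1 × 0.55 × (1−0.1) = 0.01126125
enhancement: 0.35 × (1−0.75) × 0.7 × 0.25 × (1−0.8) = 0.0030625
Highest score → question.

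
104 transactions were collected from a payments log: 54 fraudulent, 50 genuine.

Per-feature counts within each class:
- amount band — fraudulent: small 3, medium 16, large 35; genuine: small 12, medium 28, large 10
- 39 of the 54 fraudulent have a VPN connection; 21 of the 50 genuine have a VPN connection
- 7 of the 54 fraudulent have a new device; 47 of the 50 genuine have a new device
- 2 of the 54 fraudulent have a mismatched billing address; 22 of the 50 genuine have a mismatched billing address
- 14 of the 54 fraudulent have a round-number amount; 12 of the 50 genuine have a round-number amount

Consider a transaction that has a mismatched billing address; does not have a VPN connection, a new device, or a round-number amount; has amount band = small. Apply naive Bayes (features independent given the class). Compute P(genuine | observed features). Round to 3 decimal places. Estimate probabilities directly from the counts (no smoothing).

0.875

fraudulent: (54/104) × (3/54) × (15/54) × (47/54) × (2/54) × (40/54) ≈ 0.000191334
genuine: (50/104) × (12/50) × (29/50) × (3/50) × (22/50) × (38/50) ≈ 0.00134274
P(genuine | x) = 0.00134274 / 0.001534074 ≈ 0.875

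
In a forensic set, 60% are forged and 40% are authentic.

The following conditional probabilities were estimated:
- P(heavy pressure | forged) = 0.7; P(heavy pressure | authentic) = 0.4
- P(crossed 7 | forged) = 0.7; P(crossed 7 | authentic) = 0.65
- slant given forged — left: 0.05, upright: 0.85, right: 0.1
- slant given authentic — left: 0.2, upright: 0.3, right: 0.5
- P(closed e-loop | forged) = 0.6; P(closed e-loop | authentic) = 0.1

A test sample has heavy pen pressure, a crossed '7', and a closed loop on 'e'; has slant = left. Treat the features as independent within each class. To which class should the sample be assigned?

forged: 0.6 × 0.7 × 0.7 × 0.05 × 0.6 = 0.00882
authentic: 0.4 × 0.4 × 0.65 × 0.2 × 0.1 = 0.00208
Highest score → forged.

forged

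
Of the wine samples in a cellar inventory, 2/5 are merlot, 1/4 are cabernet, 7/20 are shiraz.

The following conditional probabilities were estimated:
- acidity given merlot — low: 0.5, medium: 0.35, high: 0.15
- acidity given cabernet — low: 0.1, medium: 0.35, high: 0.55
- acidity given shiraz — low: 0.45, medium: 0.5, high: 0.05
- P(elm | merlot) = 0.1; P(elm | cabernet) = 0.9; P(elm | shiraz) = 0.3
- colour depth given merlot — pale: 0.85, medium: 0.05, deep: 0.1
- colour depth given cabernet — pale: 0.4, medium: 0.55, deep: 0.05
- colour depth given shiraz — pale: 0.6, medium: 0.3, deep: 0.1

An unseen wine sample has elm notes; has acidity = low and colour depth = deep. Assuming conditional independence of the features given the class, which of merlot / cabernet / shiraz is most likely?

merlot: 0.4 × 0.5 × 0.1 × 0.1 = 0.002
cabernet: 0.25 × 0.1 × 0.9 × 0.05 = 0.001125
shiraz: 0.35 × 0.45 × 0.3 × 0.1 = 0.004725
Highest score → shiraz.

shiraz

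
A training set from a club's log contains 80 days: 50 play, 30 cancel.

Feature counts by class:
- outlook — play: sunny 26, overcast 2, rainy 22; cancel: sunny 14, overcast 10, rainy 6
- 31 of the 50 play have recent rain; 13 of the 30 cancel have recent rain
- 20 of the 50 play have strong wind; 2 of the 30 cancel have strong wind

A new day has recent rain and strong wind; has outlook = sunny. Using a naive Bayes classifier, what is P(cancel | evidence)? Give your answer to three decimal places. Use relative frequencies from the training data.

play: (50/80) × (26/50) × (31/50) × (20/50) = 0.0806
cancel: (30/80) × (14/30) × (13/30) × (2/30) ≈ 0.00505556
P(cancel | x) = 0.00505556 / 0.08565556 ≈ 0.059

0.059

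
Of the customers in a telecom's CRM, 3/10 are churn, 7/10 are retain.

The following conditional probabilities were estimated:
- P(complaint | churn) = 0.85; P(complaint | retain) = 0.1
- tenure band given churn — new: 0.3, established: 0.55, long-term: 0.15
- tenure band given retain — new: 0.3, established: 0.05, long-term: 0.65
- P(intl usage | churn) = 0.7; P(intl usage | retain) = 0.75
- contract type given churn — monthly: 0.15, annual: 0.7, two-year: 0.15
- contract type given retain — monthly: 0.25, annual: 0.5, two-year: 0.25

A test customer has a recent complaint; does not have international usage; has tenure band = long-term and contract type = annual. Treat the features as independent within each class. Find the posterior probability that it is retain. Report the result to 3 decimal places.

churn: 0.3 × 0.85 × 0.15 × (1−0.7) × 0.7 = 0.0080325
retain: 0.7 × 0.1 × 0.65 × (1−0.75) × 0.5 = 0.0056875
P(retain | x) = 0.0056875 / 0.01372 ≈ 0.415

0.415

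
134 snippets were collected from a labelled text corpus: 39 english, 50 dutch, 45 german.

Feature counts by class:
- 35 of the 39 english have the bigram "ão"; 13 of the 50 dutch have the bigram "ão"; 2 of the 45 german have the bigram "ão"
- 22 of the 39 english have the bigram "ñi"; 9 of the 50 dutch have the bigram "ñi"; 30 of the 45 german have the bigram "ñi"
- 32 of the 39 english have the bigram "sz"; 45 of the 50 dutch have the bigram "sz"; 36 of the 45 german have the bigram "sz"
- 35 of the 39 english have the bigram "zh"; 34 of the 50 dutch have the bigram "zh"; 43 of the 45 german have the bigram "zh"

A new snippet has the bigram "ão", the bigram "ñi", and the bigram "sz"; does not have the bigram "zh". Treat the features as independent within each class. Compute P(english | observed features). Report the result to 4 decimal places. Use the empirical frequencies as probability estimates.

0.6973

english: (39/134) × (35/39) × (22/39) × (32/39) × (4/39) ≈ 0.0123994
dutch: (50/134) × (13/50) × (9/50) × (45/50) × (16/50) ≈ 0.00502925
german: (45/134) × (2/45) × (30/45) × (36/45) × (2/45) ≈ 0.000353787
P(english | x) = 0.0123994 / 0.017782437 ≈ 0.6973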